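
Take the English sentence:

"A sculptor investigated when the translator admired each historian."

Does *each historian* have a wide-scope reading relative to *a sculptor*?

No

*each historian* occurs within the embedded question *when the translator admired each historian*.
The wh-island constraint blocks QR out of an embedded interrogative.
So *each historian* cannot raise high enough to outscope *a sculptor*; only the surface ordering *a sculptor* > *each historian* is available.
(Only the surface reading survives: one fixed sculptor with respect to all the relevant historians.)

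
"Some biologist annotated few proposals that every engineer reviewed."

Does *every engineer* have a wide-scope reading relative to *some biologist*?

*every engineer* sits inside the relative clause *that every engineer reviewed* modifying *few proposals*.
The relative clause forms an island for QR, so the quantifier is confined to the head noun's restrictor.
Hence only narrow scope for *every engineer* (under *some biologist*) survives.

No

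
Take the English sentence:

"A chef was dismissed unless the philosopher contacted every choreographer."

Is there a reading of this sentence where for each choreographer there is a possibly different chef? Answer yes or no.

No

This is the *every choreographer* > *a chef* reading.
The DP *every choreographer* is contained in the adjunct clause *unless the philosopher contacted every choreographer*.
Scope out of an adjunct clause is unavailable: QR respects the adjunct-island constraint.
So the wide-scope reading for *every choreographer* is blocked.
(Only the surface reading survives: one fixed chef with respect to all the relevant choreographers.)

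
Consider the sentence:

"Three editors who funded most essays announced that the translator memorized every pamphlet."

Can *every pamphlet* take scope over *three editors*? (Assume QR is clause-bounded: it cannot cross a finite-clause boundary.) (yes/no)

No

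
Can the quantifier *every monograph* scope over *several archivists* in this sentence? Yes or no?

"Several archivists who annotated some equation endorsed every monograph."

Yes

The relative clause *who annotated some equation* modifies *several archivists*, but *every monograph* is not inside that relative clause — it is an argument of the matrix verb.
With no island boundary between them, the object can take inverse scope over the subject via ordinary QR within the clause.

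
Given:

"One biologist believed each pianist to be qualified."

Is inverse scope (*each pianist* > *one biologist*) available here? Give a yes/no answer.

*each pianist* is the subject of an ECM infinitive — the infinitival complement of an ECM verb is not a scope island, so *each pianist* can raise into the matrix clause.
QR within a single clause is free, so the lower quantifier may take scope over the higher one.
The sentence is scopally ambiguous between *one biologist* > *each pianist* and *each pianist* > *one biologist*.

Yes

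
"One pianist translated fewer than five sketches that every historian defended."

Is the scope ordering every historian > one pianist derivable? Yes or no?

Structurally, *every historian* is inside the relative clause *that every historian defended* modifying *fewer than five sketches*.
The relative clause forms an island for QR, so the quantifier is confined to the head noun's restrictor.
The inverse ordering *every historian* > *one pianist* is therefore underivable.
(Only the surface reading survives: one fixed pianist with respect to all the relevant historians.)

No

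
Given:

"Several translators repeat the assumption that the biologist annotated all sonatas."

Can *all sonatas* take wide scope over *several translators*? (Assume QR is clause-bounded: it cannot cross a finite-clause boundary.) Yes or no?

No

Structurally, *all sonatas* is inside the complex NP *the assumption that the biologist annotated all sonatas*.
The complex NP is opaque for QR — the quantifier is frozen inside the noun's complement.
So the wide-scope reading for *all sonatas* is blocked.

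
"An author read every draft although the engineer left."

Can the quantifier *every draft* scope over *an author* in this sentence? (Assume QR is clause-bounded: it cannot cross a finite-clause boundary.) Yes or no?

Yes

Although there is an adjunct clause, *every draft* is in the main clause, not inside the adjunct.
With no island boundary between them, the object can take inverse scope over the subject via ordinary QR within the clause.
So *every draft* > *an author* is among the available readings.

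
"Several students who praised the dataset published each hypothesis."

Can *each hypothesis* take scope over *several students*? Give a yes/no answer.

The RC *who praised the dataset* is an island, but *each hypothesis* is not inside it — it is the matrix object, a clausemate of *several students*.
Nothing blocks QR of the lower DP to a position above the higher one, so inverse scope is available.

Yes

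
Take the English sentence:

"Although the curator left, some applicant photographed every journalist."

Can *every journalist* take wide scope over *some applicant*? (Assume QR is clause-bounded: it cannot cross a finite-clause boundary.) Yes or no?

Yes

Neither queried DP is inside the adjunct, so the adjunct-island constraint does not apply.
Nothing blocks QR of the lower DP to a position above the higher one, so inverse scope is available.
So *every journalist* > *some applicant* is among the available readings.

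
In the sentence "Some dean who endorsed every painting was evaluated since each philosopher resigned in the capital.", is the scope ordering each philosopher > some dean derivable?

No

*each philosopher* occurs within the adjunct clause *since each philosopher resigned in the capital*.
Adjuncts are opaque for quantifier raising; a quantifier in an adjunct stays inside it.
*each philosopher* is confined to the island and cannot take scope over *some dean*.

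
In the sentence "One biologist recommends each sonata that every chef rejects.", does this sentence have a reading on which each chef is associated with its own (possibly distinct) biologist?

The described interpretation is the *every chef* > *one biologist* scoping.
The target quantifier *every chef* is part of the relative clause *that every chef rejects* modifying *each sonata*.
The relative clause forms an island for QR, so the quantifier is confined to the head noun's restrictor.
*every chef* is confined to the island and cannot take scope over *one biologist*.

No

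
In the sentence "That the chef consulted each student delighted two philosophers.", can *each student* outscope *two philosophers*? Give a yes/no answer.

No

The DP *each student* is contained in the sentential subject *that the chef consulted each student*.
Subjects — clausal subjects included — are islands for extraction, and QR is no exception.
*each student* > *two philosophers* would require crossing that boundary, which is illicit.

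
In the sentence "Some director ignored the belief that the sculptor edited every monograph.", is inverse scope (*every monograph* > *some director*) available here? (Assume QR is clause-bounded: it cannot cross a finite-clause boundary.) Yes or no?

No

The target quantifier *every monograph* is part of the complex NP *the belief that the sculptor edited every monograph*.
A that-clause complement to a noun is an island; QR cannot cross the NP boundary.
The inverse ordering *every monograph* > *some director* is therefore underivable.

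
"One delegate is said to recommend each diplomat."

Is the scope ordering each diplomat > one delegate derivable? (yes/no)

Yes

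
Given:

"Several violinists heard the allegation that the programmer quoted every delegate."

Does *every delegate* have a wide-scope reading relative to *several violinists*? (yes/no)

No

*every delegate* sits inside the complex NP *the allegation that the programmer quoted every delegate*.
The Complex NP Constraint bars QR out of the complement clause of a noun.
So *every delegate* cannot raise high enough to outscope *several violinists*; only the surface ordering *several violinists* > *every delegate* is available.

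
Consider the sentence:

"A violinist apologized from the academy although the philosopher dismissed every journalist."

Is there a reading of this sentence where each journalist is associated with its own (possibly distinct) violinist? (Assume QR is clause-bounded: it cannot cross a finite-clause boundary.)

No

This is the *every journalist* > *a violinist* reading.
*every journalist* occurs within the adjunct clause *although the philosopher dismissed every journalist*.
Adverbial clauses are not L-marked, so they are barriers for QR — the quantifier cannot escape the adjunct.
So the wide-scope reading for *every journalist* is blocked.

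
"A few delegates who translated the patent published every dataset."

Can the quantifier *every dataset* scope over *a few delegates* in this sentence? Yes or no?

*every dataset* is a matrix argument; only *a few delegates* is modified by the relative clause *who translated the patent*, so the RC island is irrelevant to the target quantifier.
Nothing blocks QR of the lower DP to a position above the higher one, so inverse scope is available.

Yes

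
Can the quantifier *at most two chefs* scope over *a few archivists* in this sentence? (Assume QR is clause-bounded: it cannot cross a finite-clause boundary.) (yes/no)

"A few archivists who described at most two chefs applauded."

The DP *at most two chefs* is contained in the relative clause *who described at most two chefs*.
Relative clauses block scope extraction: QR cannot target a position outside the modified NP.
So *at most two chefs* cannot raise high enough to outscope *a few archivists*; only the surface ordering *a few archivists* > *at most two chefs* is available.

No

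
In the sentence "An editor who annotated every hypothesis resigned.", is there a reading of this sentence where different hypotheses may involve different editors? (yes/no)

No

The described interpretation is the *every hypothesis* > *an editor* scoping.
*every hypothesis* occurs within the relative clause *who annotated every hypothesis*.
Relative clauses block scope extraction: QR cannot target a position outside the modified NP.
So *every hypothesis* cannot raise to a position above *an editor*.
(Only the surface reading survives: one fixed editor with respect to all the relevant hypotheses.)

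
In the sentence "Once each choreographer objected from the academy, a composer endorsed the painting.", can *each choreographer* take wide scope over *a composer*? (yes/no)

The DP *each choreographer* is contained in the adjunct clause *once each choreographer objected from the academy*.
The adjunct-island constraint bars QR out of an adverbial clause.
The ordering *each choreographer* > *a composer* is therefore underivable.

No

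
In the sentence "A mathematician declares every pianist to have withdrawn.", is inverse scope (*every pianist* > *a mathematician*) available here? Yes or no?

Yes

*every pianist* is the subject of an ECM infinitive — the infinitival complement of an ECM verb is not a scope island, so *every pianist* can raise into the matrix clause.
QR within a single clause is free, so the lower quantifier may take scope over the higher one.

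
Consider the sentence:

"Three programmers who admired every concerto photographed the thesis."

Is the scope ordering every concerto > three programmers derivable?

*every concerto* sits inside the relative clause *who admired every concerto*.
Relative clauses block scope extraction: QR cannot target a position outside the modified NP.
*every concerto* is confined to the island and cannot take scope over *three programmers*.

No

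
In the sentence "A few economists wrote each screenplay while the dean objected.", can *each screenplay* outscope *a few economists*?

*each screenplay* is a matrix argument; the adjunct is an island but the target quantifier is outside it.
Nothing blocks QR of the lower DP to a position above the higher one, so inverse scope is available.
Both orderings are possible: *a few economists* > *each screenplay* and *each screenplay* > *a few economists*.

Yes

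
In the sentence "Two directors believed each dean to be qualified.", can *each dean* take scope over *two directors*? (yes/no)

Yes

*each dean* is the subject of an ECM infinitive — the infinitival complement of an ECM verb is not a scope island, so *each dean* can raise into the matrix clause.
Clause-internal QR can adjoin the lower DP above the subject, yielding the inverse reading.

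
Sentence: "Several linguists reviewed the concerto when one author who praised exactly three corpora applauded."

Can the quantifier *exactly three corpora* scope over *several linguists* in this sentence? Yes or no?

No

The DP *exactly three corpora* is contained in the relative clause *who praised exactly three corpora*, which is itself inside the adjunct *when one author who praised exactly three corpora applauded*.
The quantifier would have to escape first the RC and then the adjunct — two independent island violations.
So *exactly three corpora* cannot raise high enough to outscope *several linguists*; only the surface ordering *several linguists* > *exactly three corpora* is available.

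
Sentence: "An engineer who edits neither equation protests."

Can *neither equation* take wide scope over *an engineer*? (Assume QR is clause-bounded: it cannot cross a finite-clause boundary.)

No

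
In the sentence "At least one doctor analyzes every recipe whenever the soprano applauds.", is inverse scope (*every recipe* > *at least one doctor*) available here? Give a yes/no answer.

Neither queried DP is inside the adjunct, so the adjunct-island constraint does not apply.
QR within a single clause is free, so the lower quantifier may take scope over the higher one.
So *every recipe* > *at least one doctor* is among the available readings.

Yes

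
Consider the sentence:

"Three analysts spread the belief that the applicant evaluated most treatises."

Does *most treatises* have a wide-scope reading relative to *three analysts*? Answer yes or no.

*most treatises* occurs within the complex NP *the belief that the applicant evaluated most treatises*.
Since the clause is the complement of a nominal head, the CNPC blocks scope extraction.
*most treatises* > *three analysts* would require crossing that boundary, which is illicit.

No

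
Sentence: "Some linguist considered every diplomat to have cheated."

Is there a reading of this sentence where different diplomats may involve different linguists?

Yes

That reading corresponds to *every diplomat* > *some linguist*.
ECM infinitives lack a CP barrier, so *every diplomat* can QR over the matrix subject *some linguist*.
QR within a single clause is free, so the lower quantifier may take scope over the higher one.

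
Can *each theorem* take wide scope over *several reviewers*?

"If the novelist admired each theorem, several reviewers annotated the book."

No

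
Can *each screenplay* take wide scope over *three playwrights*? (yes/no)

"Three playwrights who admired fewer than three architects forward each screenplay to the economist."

Yes

The relative clause *who admired fewer than three architects* modifies *three playwrights*, but *each screenplay* is not inside that relative clause — it is an argument of the matrix verb.
Since no island is crossed, the inverse ordering is licensed alongside surface scope.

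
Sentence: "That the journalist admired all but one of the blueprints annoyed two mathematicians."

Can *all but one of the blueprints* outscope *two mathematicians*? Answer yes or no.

No

*all but one of the blueprints* sits inside the sentential subject *that the journalist admired all but one of the blueprints*.
The subject-island constraint blocks QR out of a clausal subject.
So *all but one of the blueprints* cannot raise to a position above *two mathematicians*.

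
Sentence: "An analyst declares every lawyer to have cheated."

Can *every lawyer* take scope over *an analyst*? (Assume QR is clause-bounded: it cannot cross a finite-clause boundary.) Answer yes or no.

Yes

*every lawyer* is an ECM subject; ECM complements are not islands, and the embedded quantifier may take matrix scope.
Nothing blocks QR of the lower DP to a position above the higher one, so inverse scope is available.
The sentence is scopally ambiguous between *an analyst* > *every lawyer* and *every lawyer* > *an analyst*.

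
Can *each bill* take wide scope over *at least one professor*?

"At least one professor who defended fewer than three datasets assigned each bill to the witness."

The RC *who defended fewer than three datasets* is an island, but *each bill* is not inside it — it is the matrix object, a clausemate of *at least one professor*.
Clause-internal QR can adjoin the lower DP above the subject, yielding the inverse reading.
Both orderings are possible: *at least one professor* > *each bill* and *each bill* > *at least one professor*.

Yes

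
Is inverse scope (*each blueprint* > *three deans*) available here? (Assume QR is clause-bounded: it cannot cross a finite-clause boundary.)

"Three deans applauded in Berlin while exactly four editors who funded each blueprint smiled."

Structurally, *each blueprint* is inside the relative clause *who funded each blueprint*, which is itself inside the adjunct *while exactly four editors who funded each blueprint smiled*.
Even if one barrier were somehow void, the other would still block QR.
So *each blueprint* cannot raise to a position above *three deans*.

No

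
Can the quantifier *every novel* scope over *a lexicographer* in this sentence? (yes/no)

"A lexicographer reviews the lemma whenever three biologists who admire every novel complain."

The DP *every novel* is contained in the relative clause *who admire every novel*, which is itself inside the adjunct *whenever three biologists who admire every novel complain*.
Two island boundaries intervene — the relative clause and the adjunct. Either alone would block QR.
*every novel* > *a lexicographer* would require crossing that boundary, which is illicit.

No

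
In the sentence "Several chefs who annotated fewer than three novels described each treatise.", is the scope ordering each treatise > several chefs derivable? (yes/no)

Yes

*each treatise* is a matrix argument; only *several chefs* is modified by the relative clause *who annotated fewer than three novels*, so the RC island is irrelevant to the target quantifier.
QR within a single clause is free, so the lower quantifier may take scope over the higher one.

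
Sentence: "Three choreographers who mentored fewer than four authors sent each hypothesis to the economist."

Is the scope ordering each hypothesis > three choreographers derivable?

The RC *who mentored fewer than four authors* is an island, but *each hypothesis* is not inside it — it is the matrix object, a clausemate of *three choreographers*.
Clause-internal QR can adjoin the lower DP above the subject, yielding the inverse reading.

Yes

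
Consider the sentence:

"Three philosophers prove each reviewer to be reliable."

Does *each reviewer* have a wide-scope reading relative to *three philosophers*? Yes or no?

Yes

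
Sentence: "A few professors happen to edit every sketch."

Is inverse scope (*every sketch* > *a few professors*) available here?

Yes

Raising constructions are monoclausal for scope purposes; *every sketch* is not separated from *a few professors* by any island.
With no island boundary between them, the object can take inverse scope over the subject via ordinary QR within the clause.
Both orderings are possible: *a few professors* > *every sketch* and *every sketch* > *a few professors*.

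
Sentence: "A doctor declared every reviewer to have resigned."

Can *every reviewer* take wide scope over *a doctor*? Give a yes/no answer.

Yes

The ECM infinitive is scope-transparent — *every reviewer* is free to raise above *a doctor*.
Nothing blocks QR of the lower DP to a position above the higher one, so inverse scope is available.
The sentence is scopally ambiguous between *a doctor* > *every reviewer* and *every reviewer* > *a doctor*.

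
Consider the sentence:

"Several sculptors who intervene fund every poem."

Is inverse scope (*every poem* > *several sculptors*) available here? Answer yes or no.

Yes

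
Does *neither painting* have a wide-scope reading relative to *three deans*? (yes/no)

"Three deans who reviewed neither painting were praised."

No

The DP *neither painting* is contained in the relative clause *who reviewed neither painting*.
Quantifiers inside a relative clause are trapped there; the RC boundary blocks QR.
So *neither painting* cannot raise to a position above *three deans*.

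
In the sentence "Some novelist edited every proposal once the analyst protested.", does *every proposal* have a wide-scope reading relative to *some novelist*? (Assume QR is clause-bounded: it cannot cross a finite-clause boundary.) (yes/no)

Yes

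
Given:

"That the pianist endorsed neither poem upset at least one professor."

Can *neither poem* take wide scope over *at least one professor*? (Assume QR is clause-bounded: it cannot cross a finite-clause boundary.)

No

*neither poem* sits inside the sentential subject *that the pianist endorsed neither poem*.
Clausal subjects are scope islands; QR from inside the subject into the matrix is barred.
*neither poem* is confined to the island and cannot take scope over *at least one professor*.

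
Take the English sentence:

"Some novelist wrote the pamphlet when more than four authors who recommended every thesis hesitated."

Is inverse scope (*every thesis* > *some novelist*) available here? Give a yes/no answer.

No

*every thesis* sits inside the relative clause *who recommended every thesis*, which is itself inside the adjunct *when more than four authors who recommended every thesis hesitated*.
Two island boundaries intervene — the relative clause and the adjunct. Either alone would block QR.
*every thesis* is confined to the island and cannot take scope over *some novelist*.
(Only the surface reading survives: one fixed novelist with respect to all the relevant theses.)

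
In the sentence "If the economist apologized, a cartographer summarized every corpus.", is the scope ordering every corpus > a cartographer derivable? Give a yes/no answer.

Although there is an adjunct clause, *every corpus* is in the main clause, not inside the adjunct.
Ordinary QR to a clause-peripheral position gives the wide-scope LF for the lower DP.
The sentence is scopally ambiguous between *a cartographer* > *every corpus* and *every corpus* > *a cartographer*.

Yes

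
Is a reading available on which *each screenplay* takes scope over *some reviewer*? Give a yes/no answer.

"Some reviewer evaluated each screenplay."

Yes

*some reviewer* and *each screenplay* are co-arguments of the matrix verb, with nothing but a clause-internal boundary between them.
Clause-internal QR can adjoin the lower DP above the subject, yielding the inverse reading.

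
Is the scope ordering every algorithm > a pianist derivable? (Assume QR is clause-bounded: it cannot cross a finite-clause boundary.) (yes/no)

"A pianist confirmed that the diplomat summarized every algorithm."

No

The DP *every algorithm* is contained in the finite complement clause *that the diplomat summarized every algorithm*.
Finite CP is the ceiling for QR here, by assumption.
The inverse ordering *every algorithm* > *a pianist* is therefore underivable.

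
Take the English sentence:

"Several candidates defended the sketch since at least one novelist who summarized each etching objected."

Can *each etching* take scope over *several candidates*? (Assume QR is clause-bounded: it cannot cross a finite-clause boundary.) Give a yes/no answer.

No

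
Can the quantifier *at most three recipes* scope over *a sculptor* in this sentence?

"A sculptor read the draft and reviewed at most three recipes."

*at most three recipes* sits inside one conjunct of the coordinate structure (*reviewed at most three recipes*).
A quantifier cannot raise out of one conjunct of a coordination across the whole coordinate structure — the CSC applies to QR.
*at most three recipes* is confined to the island and cannot take scope over *a sculptor*.
(Only the surface reading survives: one fixed sculptor with respect to all the relevant recipes.)

No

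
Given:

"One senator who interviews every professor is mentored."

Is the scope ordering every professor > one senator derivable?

No

Structurally, *every professor* is inside the relative clause *who interviews every professor*.
Quantifiers inside a relative clause are trapped there; the RC boundary blocks QR.
*every professor* > *one senator* would require crossing that boundary, which is illicit.
(Only the surface reading survives: one fixed senator with respect to all the relevant professors.)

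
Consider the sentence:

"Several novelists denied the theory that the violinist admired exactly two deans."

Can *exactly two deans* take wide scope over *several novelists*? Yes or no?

No

*exactly two deans* sits inside the complex NP *the theory that the violinist admired exactly two deans*.
Since the clause is the complement of a nominal head, the CNPC blocks scope extraction.
So the wide-scope reading for *exactly two deans* is blocked.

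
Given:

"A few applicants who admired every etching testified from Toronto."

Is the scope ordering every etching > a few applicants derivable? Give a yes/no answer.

The target quantifier *every etching* is part of the relative clause *who admired every etching*.
A relative clause is a scope island — quantifier raising cannot cross its boundary.
*every etching* > *a few applicants* would require crossing that boundary, which is illicit.

No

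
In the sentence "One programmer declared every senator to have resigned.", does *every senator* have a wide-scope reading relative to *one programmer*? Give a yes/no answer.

*every senator* is an ECM subject; ECM complements are not islands, and the embedded quantifier may take matrix scope.
Nothing blocks QR of the lower DP to a position above the higher one, so inverse scope is available.
The sentence is scopally ambiguous between *one programmer* > *every senator* and *every senator* > *one programmer*.

Yes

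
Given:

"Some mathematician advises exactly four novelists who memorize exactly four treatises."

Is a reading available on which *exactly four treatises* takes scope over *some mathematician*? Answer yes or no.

*exactly four treatises* sits inside the relative clause *who memorize exactly four treatises* modifying *exactly four novelists*.
QR out of a relative clause is ruled out by the relative-clause island constraint.
The inverse ordering *exactly four treatises* > *some mathematician* is therefore underivable.

No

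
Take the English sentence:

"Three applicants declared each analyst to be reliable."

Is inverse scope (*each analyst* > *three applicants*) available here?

Yes

*each analyst* is an ECM subject; ECM complements are not islands, and the embedded quantifier may take matrix scope.
Since no island is crossed, the inverse ordering is licensed alongside surface scope.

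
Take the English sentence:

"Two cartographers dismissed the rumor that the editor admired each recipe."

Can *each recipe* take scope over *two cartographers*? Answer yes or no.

No

The target quantifier *each recipe* is part of the complex NP *the rumor that the editor admired each recipe*.
The complex NP is opaque for QR — the quantifier is frozen inside the noun's complement.
The inverse ordering *each recipe* > *two cartographers* is therefore underivable.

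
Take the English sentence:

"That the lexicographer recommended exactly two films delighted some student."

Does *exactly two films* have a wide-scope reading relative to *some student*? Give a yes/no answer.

No

The DP *exactly two films* is contained in the sentential subject *that the lexicographer recommended exactly two films*.
The Sentential Subject Constraint rules out raising the quantifier out of the that-clause subject.
So the wide-scope reading for *exactly two films* is blocked.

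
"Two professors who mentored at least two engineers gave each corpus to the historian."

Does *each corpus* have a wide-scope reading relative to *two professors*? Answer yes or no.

Yes

Although the sentence contains a relative clause (*who mentored at least two engineers*), *each corpus* is outside it, in the matrix VP.
With no island boundary between them, the object can take inverse scope over the subject via ordinary QR within the clause.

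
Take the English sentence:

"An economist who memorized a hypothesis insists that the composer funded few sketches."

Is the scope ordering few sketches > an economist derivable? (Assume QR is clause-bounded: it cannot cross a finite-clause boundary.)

*few sketches* occurs within the finite complement clause *that the composer funded few sketches*.
Finite CP is the ceiling for QR here, by assumption.
*few sketches* > *an economist* would require crossing that boundary, which is illicit.

No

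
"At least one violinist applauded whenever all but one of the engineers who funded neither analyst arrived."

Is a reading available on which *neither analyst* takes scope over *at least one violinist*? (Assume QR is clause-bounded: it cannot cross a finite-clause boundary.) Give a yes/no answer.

No

*neither analyst* sits inside the relative clause *who funded neither analyst*, which is itself inside the adjunct *whenever all but one of the engineers who funded neither analyst arrived*.
Even if one barrier were somehow void, the other would still block QR.
The inverse ordering *neither analyst* > *at least one violinist* is therefore underivable.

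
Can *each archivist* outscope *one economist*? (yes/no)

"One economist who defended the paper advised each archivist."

The RC *who defended the paper* is an island, but *each archivist* is not inside it — it is the matrix object, a clausemate of *one economist*.
QR within a single clause is free, so the lower quantifier may take scope over the higher one.

Yes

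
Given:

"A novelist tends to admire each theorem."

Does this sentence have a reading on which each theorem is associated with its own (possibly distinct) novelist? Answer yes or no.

The paraphrase describes the scope ordering *each theorem* > *a novelist*.
Raising constructions are monoclausal for scope purposes; *each theorem* is not separated from *a novelist* by any island.
Ordinary QR to a clause-peripheral position gives the wide-scope LF for the lower DP.

Yes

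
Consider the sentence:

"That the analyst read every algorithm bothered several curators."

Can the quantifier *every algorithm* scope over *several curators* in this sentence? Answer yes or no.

The DP *every algorithm* is contained in the sentential subject *that the analyst read every algorithm*.
Clausal subjects are scope islands; QR from inside the subject into the matrix is barred.
The ordering *every algorithm* > *several curators* is therefore underivable.

No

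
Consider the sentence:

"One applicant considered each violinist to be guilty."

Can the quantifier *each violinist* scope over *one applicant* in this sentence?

*each violinist* is an ECM subject; ECM complements are not islands, and the embedded quantifier may take matrix scope.
Clause-internal QR can adjoin the lower DP above the subject, yielding the inverse reading.
Both orderings are possible: *one applicant* > *each violinist* and *each violinist* > *one applicant*.

Yes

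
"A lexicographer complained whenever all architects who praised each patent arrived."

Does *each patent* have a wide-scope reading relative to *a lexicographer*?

Structurally, *each patent* is inside the relative clause *who praised each patent*, which is itself inside the adjunct *whenever all architects who praised each patent arrived*.
Both the relative clause and the enclosing adjunct are scope islands; QR cannot cross either.
*each patent* > *a lexicographer* would require crossing that boundary, which is illicit.
(Only the surface reading survives: one fixed lexicographer with respect to all the relevant patents.)

No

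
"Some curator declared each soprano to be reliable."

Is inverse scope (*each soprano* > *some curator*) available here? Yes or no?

The ECM infinitive is scope-transparent — *each soprano* is free to raise above *some curator*.
Ordinary QR to a clause-peripheral position gives the wide-scope LF for the lower DP.
Both orderings are possible: *some curator* > *each soprano* and *each soprano* > *some curator*.

Yes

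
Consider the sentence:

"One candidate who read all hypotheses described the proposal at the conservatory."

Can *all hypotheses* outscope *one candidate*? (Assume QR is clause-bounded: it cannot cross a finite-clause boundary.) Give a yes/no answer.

No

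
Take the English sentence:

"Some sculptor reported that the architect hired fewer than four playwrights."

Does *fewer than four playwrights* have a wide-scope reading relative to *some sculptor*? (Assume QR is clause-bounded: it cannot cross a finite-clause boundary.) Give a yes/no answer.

Structurally, *fewer than four playwrights* is inside the finite complement clause *that the architect hired fewer than four playwrights*.
Finite CP is the ceiling for QR here, by assumption.
Hence only narrow scope for *fewer than four playwrights* (under *some sculptor*) survives.

No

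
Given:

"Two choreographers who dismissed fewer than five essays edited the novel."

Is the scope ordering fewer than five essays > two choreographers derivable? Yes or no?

The DP *fewer than five essays* is contained in the relative clause *who dismissed fewer than five essays*.
A relative clause is a scope island — quantifier raising cannot cross its boundary.
There is no licit LF on which *fewer than five essays* c-commands *two choreographers*.

No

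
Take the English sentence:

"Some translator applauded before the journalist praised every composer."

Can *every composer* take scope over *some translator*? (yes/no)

*every composer* sits inside the adjunct clause *before the journalist praised every composer*.
Scope out of an adjunct clause is unavailable: QR respects the adjunct-island constraint.
So *every composer* cannot raise high enough to outscope *some translator*; only the surface ordering *some translator* > *every composer* is available.

No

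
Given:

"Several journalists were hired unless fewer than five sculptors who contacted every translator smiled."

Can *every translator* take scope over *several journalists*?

The DP *every translator* is contained in the relative clause *who contacted every translator*, which is itself inside the adjunct *unless fewer than five sculptors who contacted every translator smiled*.
Two island boundaries intervene — the relative clause and the adjunct. Either alone would block QR.
The inverse ordering *every translator* > *several journalists* is therefore underivable.

No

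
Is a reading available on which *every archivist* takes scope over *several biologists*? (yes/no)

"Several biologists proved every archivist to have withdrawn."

This is an ECM construction: *every archivist* is the infinitival subject, Case-marked by the matrix verb, and the infinitive is transparent for QR.
Ordinary QR to a clause-peripheral position gives the wide-scope LF for the lower DP.
Both orderings are possible: *several biologists* > *every archivist* and *every archivist* > *several biologists*.

Yes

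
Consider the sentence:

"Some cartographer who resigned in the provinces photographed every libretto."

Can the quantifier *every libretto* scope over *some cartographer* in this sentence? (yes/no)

*every libretto* is a matrix argument; only *some cartographer* is modified by the relative clause *who resigned in the provinces*, so the RC island is irrelevant to the target quantifier.
Ordinary QR to a clause-peripheral position gives the wide-scope LF for the lower DP.

Yes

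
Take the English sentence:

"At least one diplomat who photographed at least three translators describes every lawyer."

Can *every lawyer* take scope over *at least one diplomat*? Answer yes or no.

Yes

The RC *who photographed at least three translators* is an island, but *every lawyer* is not inside it — it is the matrix object, a clausemate of *at least one diplomat*.
Clause-internal QR can adjoin the lower DP above the subject, yielding the inverse reading.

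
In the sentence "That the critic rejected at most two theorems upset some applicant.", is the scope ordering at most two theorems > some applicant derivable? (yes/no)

*at most two theorems* is embedded in the sentential subject *that the critic rejected at most two theorems*.
The subject-island constraint blocks QR out of a clausal subject.
*at most two theorems* > *some applicant* would require crossing that boundary, which is illicit.

No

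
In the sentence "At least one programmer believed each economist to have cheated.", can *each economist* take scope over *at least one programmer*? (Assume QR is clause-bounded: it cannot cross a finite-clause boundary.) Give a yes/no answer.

The ECM infinitive is scope-transparent — *each economist* is free to raise above *at least one programmer*.
Nothing blocks QR of the lower DP to a position above the higher one, so inverse scope is available.
So *each economist* > *at least one programmer* is among the available readings.

Yes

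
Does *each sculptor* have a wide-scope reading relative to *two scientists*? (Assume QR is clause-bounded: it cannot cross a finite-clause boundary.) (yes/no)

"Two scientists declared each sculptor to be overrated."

ECM infinitives lack a CP barrier, so *each sculptor* can QR over the matrix subject *two scientists*.
Clause-internal QR can adjoin the lower DP above the subject, yielding the inverse reading.

Yes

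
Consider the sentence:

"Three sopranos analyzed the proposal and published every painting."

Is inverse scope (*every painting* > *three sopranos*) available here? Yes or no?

*every painting* occurs within one conjunct of the coordinate structure (*published every painting*).
A quantifier cannot raise out of one conjunct of a coordination across the whole coordinate structure — the CSC applies to QR.
There is no licit LF on which *every painting* c-commands *three sopranos*.

No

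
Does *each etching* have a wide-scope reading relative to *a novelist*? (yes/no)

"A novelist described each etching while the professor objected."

Yes

*each etching* is a matrix argument; the adjunct is an island but the target quantifier is outside it.
Nothing blocks QR of the lower DP to a position above the higher one, so inverse scope is available.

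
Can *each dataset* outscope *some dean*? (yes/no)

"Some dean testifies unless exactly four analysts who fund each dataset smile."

No

The target quantifier *each dataset* is part of the relative clause *who fund each dataset*, which is itself inside the adjunct *unless exactly four analysts who fund each dataset smile*.
Two island boundaries intervene — the relative clause and the adjunct. Either alone would block QR.
*each dataset* > *some dean* would require crossing that boundary, which is illicit.
(Only the surface reading survives: one fixed dean with respect to all the relevant datasets.)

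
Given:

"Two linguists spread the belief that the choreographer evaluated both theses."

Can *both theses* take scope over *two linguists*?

No

Structurally, *both theses* is inside the complex NP *the belief that the choreographer evaluated both theses*.
The Complex NP Constraint bars QR out of the complement clause of a noun.
*both theses* > *two linguists* would require crossing that boundary, which is illicit.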